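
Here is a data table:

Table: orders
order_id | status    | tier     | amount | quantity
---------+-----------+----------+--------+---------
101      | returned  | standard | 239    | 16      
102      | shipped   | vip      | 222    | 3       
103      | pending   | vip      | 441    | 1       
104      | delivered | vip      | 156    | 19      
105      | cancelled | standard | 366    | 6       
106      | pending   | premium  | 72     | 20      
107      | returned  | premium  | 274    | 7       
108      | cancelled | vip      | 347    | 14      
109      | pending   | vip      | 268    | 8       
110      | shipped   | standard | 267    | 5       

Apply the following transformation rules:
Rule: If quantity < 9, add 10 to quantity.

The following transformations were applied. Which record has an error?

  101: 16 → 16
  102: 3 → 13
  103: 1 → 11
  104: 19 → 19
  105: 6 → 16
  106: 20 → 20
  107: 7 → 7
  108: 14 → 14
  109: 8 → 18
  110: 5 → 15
Record 107 has an error. The correct transformed value should be 17, not 7.

Step 1: Check each record against the rule
Step 2: Record 107 has quantity = 7
Step 3: Since 7 < 9, the bonus should have been applied
Step 4: Correct value = 17, but claimed value = 7
Conclusion: Record 107 has the error.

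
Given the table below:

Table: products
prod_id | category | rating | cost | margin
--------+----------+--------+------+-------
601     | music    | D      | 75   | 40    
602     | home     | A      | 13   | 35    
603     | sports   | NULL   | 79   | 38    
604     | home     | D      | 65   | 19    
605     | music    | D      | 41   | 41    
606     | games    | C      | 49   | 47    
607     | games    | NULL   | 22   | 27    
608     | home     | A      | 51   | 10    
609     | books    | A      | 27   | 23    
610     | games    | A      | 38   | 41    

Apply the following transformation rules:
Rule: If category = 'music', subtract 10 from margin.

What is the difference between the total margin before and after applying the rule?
20

Step 1: Original sum of margin = 321
Step 2: 2 records have category = 'music'
Step 3: Each affected record changes by -10
Step 4: Total change = 2 × -10 = -20
Step 5: New sum = 321 + -20 = 301
Step 6: Difference = |301 - 321| = 20
        (Sum decreased by 20)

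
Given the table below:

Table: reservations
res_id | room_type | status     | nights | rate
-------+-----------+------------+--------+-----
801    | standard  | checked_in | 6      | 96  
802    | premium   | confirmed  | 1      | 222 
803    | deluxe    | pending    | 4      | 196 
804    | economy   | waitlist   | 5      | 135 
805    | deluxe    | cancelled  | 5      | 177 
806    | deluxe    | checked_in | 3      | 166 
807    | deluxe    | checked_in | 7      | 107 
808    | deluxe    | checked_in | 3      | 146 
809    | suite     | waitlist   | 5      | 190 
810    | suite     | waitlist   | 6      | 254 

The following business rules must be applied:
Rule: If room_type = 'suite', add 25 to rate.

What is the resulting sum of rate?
1739

Step 1: Count records where room_type = 'suite': 2
Step 2: Total bonus added: 2 × 25 = 50
Step 3: Original sum of rate: 1689
Step 4: Final sum = 1689 + 50 = 1739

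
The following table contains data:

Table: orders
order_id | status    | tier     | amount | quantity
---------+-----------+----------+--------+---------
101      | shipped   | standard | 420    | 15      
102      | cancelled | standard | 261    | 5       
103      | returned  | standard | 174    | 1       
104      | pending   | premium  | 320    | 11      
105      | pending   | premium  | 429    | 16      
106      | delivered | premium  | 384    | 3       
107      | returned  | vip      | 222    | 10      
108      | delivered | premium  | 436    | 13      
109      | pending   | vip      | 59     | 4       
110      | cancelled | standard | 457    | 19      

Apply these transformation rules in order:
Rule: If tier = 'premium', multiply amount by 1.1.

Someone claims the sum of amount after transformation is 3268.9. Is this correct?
No, the correct result is 3318.9.

Step 1: Calculate the correct sum after transformation
Step 2: Apply multiplier 1.1 to records where tier = 'premium'
Step 3: Correct result = 3318.9
Step 4: Claimed result = 3268.9
Step 5: 3318.9 ≠ 3268.9
Conclusion: The claimed result is incorrect. The correct answer is 3318.9.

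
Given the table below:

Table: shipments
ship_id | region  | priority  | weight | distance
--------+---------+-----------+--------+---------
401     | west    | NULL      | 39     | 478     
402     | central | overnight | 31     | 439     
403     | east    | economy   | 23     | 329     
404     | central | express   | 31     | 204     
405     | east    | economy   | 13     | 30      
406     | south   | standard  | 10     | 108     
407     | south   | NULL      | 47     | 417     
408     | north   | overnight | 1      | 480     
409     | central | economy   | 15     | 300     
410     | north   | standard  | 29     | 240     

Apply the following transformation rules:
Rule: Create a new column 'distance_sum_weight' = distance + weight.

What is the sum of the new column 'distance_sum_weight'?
3264

Step 1: For each record, compute distance + weight
Example calculations:
  478 + 39 = 517
  439 + 31 = 470
  329 + 23 = 352
  ...
Step 2: Sum all derived values
Step 3: Total = 3264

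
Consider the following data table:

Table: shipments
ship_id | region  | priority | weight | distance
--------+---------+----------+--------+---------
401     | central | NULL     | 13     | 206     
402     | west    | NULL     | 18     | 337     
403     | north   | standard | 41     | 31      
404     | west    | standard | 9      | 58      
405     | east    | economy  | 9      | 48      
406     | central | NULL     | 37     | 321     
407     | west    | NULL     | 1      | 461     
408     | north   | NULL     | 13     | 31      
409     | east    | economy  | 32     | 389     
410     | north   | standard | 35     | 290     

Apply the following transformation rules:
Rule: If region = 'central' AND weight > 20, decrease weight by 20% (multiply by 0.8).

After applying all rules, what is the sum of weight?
200.6

Step 1: Find records where region = 'central' AND weight > 20
Step 2: 1 records match, summing to 37
Step 3: After multiplier: 37 × 0.8 = 29.6
Step 4: Unaffected records sum: 171
Step 5: Final sum = 29.6 + 171 = 200.6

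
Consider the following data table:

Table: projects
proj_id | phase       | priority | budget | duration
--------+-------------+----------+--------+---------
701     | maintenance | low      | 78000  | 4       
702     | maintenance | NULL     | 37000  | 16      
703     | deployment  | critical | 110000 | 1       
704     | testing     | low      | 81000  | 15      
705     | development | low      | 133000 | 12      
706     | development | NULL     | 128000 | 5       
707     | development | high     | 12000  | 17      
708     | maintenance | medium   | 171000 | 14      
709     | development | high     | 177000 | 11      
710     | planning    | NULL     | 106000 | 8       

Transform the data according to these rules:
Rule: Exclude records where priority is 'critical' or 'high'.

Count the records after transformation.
7

Step 1: Count records to exclude
  - 1 (critical) + 2 (high) = 3 records
Step 2: Total records: 10
Step 3: Remaining = 10 - 3 = 7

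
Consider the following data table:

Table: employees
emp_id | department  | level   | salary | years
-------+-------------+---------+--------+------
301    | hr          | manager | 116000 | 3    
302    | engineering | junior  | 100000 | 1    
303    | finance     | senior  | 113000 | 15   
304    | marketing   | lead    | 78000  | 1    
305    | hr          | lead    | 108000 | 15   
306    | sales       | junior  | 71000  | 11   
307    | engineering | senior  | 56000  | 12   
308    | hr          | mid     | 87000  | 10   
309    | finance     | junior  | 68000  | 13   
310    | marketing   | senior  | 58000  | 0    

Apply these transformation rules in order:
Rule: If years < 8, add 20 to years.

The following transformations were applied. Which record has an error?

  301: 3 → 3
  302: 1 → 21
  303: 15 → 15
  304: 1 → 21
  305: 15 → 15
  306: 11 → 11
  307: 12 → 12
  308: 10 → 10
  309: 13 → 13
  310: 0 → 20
Record 301 has an error. The correct transformed value should be 23, not 3.

Step 1: Check each record against the rule
Step 2: Record 301 has years = 3
Step 3: Since 3 < 8, the bonus should have been applied
Step 4: Correct value = 23, but claimed value = 3
Conclusion: Record 301 has the error.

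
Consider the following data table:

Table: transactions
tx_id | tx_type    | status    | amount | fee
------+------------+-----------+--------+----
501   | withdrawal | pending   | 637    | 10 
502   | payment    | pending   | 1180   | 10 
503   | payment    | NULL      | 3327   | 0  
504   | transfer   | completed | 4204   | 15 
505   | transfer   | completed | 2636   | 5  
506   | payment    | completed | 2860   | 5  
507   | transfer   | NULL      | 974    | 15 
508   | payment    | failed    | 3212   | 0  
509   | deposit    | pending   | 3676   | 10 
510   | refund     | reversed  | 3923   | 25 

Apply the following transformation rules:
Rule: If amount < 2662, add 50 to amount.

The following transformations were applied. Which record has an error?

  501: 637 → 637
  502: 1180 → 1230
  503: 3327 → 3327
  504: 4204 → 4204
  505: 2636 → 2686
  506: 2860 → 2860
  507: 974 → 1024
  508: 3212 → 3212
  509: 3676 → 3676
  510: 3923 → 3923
Record 501 has an error. The correct transformed value should be 687, not 637.

Step 1: Check each record against the rule
Step 2: Record 501 has amount = 637
Step 3: Since 637 < 2662, the bonus should have been applied
Step 4: Correct value = 687, but claimed value = 637
Conclusion: Record 501 has the error.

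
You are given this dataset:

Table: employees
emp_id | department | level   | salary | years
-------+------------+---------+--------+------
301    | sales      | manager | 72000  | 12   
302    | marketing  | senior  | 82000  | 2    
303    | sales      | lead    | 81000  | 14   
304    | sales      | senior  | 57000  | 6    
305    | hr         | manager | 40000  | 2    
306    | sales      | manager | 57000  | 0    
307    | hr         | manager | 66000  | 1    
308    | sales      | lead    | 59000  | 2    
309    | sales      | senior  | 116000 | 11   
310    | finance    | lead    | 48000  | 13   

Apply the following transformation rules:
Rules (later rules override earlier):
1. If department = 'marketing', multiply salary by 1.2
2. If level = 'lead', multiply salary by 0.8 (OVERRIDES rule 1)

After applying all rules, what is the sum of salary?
656800.0

Step 1: Rule 2 takes priority for records with level = 'lead'
  - 3 records: 188000 × 0.8 = 150400.0
Step 2: Rule 1 applies to remaining records with department = 'marketing'
  - 1 records: 82000 × 1.2 = 98400.0
Step 3: Other records unchanged: 408000
Step 4: Final sum = 150400.0 + 98400.0 + 408000 = 656800.0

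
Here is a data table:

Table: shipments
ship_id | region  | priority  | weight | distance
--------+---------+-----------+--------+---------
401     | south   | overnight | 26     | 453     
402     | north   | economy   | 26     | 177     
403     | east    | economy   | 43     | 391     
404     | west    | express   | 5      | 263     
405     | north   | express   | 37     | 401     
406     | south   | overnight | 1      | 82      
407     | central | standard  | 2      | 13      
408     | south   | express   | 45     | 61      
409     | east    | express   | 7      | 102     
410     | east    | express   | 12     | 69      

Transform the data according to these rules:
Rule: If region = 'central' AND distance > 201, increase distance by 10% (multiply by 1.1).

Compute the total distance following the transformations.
2012

Step 1: Find records where region = 'central' AND distance > 201
Step 2: 0 records match, summing to 0
Step 3: After multiplier: 0 × 1.1 = 0.0
Step 4: Unaffected records sum: 2012
Step 5: Final sum = 0.0 + 2012 = 2012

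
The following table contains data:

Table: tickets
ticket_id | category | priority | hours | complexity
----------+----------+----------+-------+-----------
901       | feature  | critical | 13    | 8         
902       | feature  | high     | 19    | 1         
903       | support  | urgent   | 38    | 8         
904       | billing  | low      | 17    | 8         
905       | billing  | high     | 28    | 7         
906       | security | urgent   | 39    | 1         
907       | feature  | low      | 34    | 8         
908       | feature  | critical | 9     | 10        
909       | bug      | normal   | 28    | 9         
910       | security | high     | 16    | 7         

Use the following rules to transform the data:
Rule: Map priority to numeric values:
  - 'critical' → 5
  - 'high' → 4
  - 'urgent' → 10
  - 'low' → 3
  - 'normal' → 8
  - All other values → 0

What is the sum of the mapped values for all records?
56

Step 1: Apply mapping to each record
Step 2: Count by status:
  'critical': 2 records × 5 = 10
  'high': 3 records × 4 = 12
  'urgent': 2 records × 10 = 20
  'low': 2 records × 3 = 6
  'normal': 1 records × 8 = 8
Step 3: Sum all mapped values = 56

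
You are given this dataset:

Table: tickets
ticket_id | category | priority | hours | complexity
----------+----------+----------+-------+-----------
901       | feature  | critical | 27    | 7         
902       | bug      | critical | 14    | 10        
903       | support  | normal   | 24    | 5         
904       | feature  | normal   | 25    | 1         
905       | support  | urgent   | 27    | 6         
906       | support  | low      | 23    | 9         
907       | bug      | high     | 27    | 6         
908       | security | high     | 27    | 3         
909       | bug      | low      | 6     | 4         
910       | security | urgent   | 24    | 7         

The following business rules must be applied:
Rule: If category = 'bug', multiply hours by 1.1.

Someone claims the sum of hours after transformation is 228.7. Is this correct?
Yes, the result is correct.

Step 1: Calculate the correct sum after transformation
Step 2: Apply multiplier 1.1 to records where category = 'bug'
Step 3: Correct result = 228.7
Step 4: Claimed result = 228.7
Step 5: 228.7 = 228.7 ✓
Conclusion: The claimed result is correct.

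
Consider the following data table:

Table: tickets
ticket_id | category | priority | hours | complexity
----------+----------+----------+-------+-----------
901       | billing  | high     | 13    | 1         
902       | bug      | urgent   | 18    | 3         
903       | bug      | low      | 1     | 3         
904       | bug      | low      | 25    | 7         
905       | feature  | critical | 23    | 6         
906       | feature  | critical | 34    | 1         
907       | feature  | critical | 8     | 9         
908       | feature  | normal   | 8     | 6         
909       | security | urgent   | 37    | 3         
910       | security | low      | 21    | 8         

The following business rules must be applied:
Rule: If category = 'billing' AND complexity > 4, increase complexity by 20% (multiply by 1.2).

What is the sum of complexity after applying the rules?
47

Step 1: Find records where category = 'billing' AND complexity > 4
Step 2: 0 records match, summing to 0
Step 3: After multiplier: 0 × 1.2 = 0.0
Step 4: Unaffected records sum: 47
Step 5: Final sum = 0.0 + 47 = 47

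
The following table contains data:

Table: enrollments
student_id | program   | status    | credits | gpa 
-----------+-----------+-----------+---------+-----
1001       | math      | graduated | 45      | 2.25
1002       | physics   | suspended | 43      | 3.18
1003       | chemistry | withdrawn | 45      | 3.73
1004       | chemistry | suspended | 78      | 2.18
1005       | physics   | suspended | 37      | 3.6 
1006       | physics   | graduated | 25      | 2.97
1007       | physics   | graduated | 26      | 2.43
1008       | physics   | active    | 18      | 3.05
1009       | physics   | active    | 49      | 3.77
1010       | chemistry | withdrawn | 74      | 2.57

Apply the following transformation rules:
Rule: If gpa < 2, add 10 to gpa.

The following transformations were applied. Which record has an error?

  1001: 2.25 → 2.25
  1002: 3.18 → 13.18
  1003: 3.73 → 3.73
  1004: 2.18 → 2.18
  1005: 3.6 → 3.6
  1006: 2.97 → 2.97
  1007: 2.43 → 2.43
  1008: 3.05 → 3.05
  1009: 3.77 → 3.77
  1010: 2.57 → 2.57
Record 1002 has an error. The correct transformed value should be 3.18, not 13.18.

Step 1: Check each record against the rule
Step 2: Record 1002 has gpa = 3.18
Step 3: Since 3.18 >= 2, the bonus should not have been applied
Step 4: Correct value = 3.18, but claimed value = 13.18
Conclusion: Record 1002 has the error.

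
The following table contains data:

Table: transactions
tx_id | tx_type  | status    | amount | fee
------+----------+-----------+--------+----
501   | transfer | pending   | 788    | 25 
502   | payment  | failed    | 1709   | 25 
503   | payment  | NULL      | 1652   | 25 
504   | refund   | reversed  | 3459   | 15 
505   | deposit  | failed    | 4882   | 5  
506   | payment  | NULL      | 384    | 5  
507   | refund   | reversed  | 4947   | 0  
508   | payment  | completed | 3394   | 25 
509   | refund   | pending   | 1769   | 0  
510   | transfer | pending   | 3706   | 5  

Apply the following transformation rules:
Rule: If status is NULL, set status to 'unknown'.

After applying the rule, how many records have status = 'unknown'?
2

Step 1: Count records where status IS NULL
Step 2: Found 2 records with NULL status
Step 3: These records will have status set to 'unknown'
Step 4: Records already having status = 'unknown': 0
Step 5: Answer: 2 + 0 = 2 records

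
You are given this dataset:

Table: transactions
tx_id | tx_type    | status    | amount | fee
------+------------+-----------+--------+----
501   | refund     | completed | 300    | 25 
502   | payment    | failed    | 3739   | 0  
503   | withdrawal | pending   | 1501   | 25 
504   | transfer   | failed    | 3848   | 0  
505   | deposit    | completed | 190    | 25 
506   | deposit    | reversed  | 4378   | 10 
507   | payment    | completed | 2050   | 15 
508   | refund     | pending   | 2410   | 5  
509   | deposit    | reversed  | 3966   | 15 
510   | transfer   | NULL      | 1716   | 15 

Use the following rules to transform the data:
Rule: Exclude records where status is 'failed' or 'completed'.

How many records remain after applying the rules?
5

Step 1: Count records to exclude
  - 2 (failed) + 3 (completed) = 5 records
Step 2: Total records: 10
Step 3: Remaining = 10 - 5 = 5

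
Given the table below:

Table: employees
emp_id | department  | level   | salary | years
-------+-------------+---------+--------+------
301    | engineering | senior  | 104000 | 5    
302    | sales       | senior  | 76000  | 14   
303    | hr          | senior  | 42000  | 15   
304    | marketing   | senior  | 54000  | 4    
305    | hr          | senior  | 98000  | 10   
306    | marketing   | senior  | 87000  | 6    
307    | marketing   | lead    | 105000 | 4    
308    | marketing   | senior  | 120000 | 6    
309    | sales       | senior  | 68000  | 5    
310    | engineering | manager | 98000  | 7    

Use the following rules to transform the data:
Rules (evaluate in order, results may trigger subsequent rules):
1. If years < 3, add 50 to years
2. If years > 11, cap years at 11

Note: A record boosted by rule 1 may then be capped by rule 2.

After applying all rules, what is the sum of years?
69

Step 1: Apply rule 1 to records with years < 3
  - 0 records get bonus of 50
  - Of these, 0 records then exceed 11 and get capped
Step 2: Apply rule 2 to records with years > 11
  - 2 records (original) are capped
Step 3: Calculate final sum = 69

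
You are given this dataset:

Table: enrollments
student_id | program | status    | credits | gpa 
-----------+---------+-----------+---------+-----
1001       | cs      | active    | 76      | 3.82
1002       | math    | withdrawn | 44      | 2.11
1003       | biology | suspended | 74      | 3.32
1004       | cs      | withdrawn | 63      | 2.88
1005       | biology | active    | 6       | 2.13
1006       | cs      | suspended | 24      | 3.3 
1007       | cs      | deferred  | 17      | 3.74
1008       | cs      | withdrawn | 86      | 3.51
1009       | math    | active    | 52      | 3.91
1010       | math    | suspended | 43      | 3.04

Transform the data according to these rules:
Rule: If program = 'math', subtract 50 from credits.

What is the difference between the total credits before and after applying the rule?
150

Step 1: Original sum of credits = 485
Step 2: 3 records have program = 'math'
Step 3: Each affected record changes by -50
Step 4: Total change = 3 × -50 = -150
Step 5: New sum = 485 + -150 = 335
Step 6: Difference = |335 - 485| = 150
        (Sum decreased by 150)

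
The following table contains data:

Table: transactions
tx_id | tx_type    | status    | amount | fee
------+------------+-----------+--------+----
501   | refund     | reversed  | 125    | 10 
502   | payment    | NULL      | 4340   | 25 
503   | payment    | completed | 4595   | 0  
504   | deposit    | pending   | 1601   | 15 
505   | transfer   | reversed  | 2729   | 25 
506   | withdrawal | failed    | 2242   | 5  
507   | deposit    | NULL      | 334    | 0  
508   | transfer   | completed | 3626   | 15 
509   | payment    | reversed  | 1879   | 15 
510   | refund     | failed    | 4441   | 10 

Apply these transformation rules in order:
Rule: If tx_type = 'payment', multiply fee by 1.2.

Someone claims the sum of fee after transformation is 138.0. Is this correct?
No, the correct result is 128.0.

Step 1: Calculate the correct sum after transformation
Step 2: Apply multiplier 1.2 to records where tx_type = 'payment'
Step 3: Correct result = 128.0
Step 4: Claimed result = 138.0
Step 5: 128.0 ≠ 138.0
Conclusion: The claimed result is incorrect. The correct answer is 128.0.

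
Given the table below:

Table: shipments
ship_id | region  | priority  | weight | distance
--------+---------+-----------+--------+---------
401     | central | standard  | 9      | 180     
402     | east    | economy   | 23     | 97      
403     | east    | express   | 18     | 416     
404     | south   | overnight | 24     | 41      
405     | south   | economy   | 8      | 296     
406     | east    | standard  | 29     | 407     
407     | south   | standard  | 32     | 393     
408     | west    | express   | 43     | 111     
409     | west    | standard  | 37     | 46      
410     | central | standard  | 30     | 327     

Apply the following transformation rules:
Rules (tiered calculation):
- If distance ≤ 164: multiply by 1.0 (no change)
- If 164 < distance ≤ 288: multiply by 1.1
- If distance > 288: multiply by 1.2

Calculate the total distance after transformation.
2699.8

Step 1: Tier 1 (distance ≤ 164): 4 records, sum = 295 × 1.0 = 295.0
Step 2: Tier 2 (164 < distance ≤ 288): 1 records, sum = 180 × 1.1 = 198.0
Step 3: Tier 3 (distance > 288): 5 records, sum = 1839 × 1.2 = 2206.8
Step 4: Final sum = 295.0 + 198.0 + 2206.8 = 2699.8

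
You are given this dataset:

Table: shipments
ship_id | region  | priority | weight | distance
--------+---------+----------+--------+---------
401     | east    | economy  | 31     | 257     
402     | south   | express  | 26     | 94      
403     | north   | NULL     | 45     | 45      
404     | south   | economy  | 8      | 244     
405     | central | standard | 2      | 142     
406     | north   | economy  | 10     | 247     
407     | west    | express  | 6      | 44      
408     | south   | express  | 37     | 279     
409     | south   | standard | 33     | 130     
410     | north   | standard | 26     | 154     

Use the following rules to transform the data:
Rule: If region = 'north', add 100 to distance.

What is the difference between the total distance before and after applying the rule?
300

Step 1: Original sum of distance = 1636
Step 2: 3 records have region = 'north'
Step 3: Each affected record changes by 100
Step 4: Total change = 3 × 100 = 300
Step 5: New sum = 1636 + 300 = 1936
Step 6: Difference = |1936 - 1636| = 300
        (Sum increased by 300)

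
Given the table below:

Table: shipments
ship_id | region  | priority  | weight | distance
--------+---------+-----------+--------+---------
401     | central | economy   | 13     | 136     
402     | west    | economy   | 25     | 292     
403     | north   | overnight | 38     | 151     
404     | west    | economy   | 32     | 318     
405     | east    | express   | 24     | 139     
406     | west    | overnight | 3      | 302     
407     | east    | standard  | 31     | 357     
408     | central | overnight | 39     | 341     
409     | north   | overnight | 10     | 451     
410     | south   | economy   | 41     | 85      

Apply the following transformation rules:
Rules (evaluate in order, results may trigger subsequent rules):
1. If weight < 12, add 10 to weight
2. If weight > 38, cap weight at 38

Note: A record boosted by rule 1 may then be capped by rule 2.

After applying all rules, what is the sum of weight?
272

Step 1: Apply rule 1 to records with weight < 12
  - 2 records get bonus of 10
  - Of these, 0 records then exceed 38 and get capped
Step 2: Apply rule 2 to records with weight > 38
  - 2 records (original) are capped
Step 3: Calculate final sum = 272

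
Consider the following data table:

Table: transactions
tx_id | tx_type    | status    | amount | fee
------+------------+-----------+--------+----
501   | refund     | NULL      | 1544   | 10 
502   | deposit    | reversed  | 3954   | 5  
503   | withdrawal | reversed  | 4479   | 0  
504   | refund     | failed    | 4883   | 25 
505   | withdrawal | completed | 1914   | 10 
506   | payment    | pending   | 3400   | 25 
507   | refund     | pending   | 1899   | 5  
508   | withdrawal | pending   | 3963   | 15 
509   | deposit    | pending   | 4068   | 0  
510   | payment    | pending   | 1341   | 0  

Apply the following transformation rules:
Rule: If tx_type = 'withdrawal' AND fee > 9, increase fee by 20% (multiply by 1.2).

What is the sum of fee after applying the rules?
100.0

Step 1: Find records where tx_type = 'withdrawal' AND fee > 9
Step 2: 2 records match, summing to 25
Step 3: After multiplier: 25 × 1.2 = 30.0
Step 4: Unaffected records sum: 70
Step 5: Final sum = 30.0 + 70 = 100.0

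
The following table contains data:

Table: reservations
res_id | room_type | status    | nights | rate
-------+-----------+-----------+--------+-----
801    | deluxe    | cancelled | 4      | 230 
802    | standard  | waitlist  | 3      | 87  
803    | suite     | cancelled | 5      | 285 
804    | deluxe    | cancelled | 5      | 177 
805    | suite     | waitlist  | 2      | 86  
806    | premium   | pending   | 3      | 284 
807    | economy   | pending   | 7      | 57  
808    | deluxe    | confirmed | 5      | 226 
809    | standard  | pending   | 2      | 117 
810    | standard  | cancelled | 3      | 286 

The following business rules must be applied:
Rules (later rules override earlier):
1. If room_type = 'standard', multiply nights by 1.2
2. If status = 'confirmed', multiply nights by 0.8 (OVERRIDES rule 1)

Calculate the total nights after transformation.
39.6

Step 1: Rule 2 takes priority for records with status = 'confirmed'
  - 1 records: 5 × 0.8 = 4.0
Step 2: Rule 1 applies to remaining records with room_type = 'standard'
  - 3 records: 8 × 1.2 = 9.6
Step 3: Other records unchanged: 26
Step 4: Final sum = 4.0 + 9.6 + 26 = 39.6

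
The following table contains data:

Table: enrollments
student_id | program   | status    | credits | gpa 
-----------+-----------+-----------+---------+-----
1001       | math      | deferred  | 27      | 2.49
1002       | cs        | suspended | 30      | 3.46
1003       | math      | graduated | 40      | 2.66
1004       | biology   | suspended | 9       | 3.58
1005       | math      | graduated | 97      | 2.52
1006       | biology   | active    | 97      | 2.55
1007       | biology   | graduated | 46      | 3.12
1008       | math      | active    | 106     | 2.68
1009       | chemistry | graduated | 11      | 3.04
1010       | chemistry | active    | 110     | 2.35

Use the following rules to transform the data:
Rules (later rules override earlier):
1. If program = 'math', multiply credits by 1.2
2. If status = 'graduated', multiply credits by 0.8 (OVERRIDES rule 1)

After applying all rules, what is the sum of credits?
560.8

Step 1: Rule 2 takes priority for records with status = 'graduated'
  - 4 records: 194 × 0.8 = 155.2
Step 2: Rule 1 applies to remaining records with program = 'math'
  - 2 records: 133 × 1.2 = 159.6
Step 3: Other records unchanged: 246
Step 4: Final sum = 155.2 + 159.6 + 246 = 560.8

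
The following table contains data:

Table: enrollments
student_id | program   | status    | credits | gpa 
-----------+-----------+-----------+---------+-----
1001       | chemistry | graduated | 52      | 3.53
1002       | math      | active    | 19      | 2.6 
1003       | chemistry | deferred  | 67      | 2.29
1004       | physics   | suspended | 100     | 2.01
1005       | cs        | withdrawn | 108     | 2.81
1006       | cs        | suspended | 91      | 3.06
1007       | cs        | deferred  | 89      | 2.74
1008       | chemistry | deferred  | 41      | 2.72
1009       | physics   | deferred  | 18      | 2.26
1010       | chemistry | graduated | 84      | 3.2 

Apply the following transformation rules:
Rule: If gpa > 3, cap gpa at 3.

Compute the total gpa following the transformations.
26.43

Step 1: 3 records have gpa > 3
Step 2: These records originally summed to 9.79
Step 3: After capping: 3 × 3 = 9
Step 4: Unaffected records sum: 17.43
Step 5: Final sum = 9 + 17.43 = 26.43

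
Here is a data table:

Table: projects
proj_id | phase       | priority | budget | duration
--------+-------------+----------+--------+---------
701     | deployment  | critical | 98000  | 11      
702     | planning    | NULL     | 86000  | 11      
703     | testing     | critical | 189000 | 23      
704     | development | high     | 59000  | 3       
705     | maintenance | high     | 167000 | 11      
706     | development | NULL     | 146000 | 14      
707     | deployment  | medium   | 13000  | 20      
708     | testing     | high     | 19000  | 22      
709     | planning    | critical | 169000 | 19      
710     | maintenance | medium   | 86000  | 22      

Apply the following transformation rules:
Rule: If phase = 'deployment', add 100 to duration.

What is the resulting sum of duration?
356

Step 1: Count records where phase = 'deployment': 2
Step 2: Total bonus added: 2 × 100 = 200
Step 3: Original sum of duration: 156
Step 4: Final sum = 156 + 200 = 356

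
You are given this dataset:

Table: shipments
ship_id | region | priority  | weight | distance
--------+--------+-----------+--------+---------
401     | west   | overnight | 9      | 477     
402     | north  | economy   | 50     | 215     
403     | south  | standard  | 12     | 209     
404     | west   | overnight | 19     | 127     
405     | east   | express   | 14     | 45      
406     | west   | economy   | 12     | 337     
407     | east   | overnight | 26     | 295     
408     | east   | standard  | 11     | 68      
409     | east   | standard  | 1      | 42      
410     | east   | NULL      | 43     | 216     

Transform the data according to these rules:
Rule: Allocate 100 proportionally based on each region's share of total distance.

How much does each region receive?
east: 32.79, north: 10.59, south: 10.29, west: 46.33

Step 1: Calculate total distance = 2031
Step 2: Calculate each region's proportion:
  east: 666/2031 = 32.79% → 32.79
  north: 215/2031 = 10.59% → 10.59
  south: 209/2031 = 10.29% → 10.29
  west: 941/2031 = 46.33% → 46.33
Step 3: Verify: sum of allocations ≈ 100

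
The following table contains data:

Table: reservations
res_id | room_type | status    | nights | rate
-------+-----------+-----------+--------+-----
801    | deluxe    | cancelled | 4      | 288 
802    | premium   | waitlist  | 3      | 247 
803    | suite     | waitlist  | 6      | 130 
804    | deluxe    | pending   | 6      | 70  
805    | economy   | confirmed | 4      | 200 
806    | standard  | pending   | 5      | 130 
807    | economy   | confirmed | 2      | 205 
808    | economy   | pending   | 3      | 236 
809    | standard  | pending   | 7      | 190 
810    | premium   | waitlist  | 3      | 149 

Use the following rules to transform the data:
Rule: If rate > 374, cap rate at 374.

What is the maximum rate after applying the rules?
288

Step 1: Original maximum rate = 288
Step 2: Check cap of 374 against maximum
Step 3: No records exceed the cap (max 288 <= cap 374), so no capping applies
Step 4: Maximum after transformation = 288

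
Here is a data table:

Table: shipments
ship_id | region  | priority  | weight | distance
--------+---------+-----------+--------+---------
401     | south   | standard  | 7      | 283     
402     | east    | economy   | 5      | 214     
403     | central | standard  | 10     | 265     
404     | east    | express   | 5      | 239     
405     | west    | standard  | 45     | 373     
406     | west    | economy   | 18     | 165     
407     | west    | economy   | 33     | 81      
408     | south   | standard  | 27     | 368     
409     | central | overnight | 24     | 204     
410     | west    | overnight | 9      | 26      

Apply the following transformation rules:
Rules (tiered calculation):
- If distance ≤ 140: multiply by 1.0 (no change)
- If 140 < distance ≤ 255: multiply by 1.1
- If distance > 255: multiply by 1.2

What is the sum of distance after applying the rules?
2558.0

Step 1: Tier 1 (distance ≤ 140): 2 records, sum = 107 × 1.0 = 107.0
Step 2: Tier 2 (140 < distance ≤ 255): 4 records, sum = 822 × 1.1 = 904.2
Step 3: Tier 3 (distance > 255): 4 records, sum = 1289 × 1.2 = 1546.8
Step 4: Final sum = 107.0 + 904.2 + 1546.8 = 2558.0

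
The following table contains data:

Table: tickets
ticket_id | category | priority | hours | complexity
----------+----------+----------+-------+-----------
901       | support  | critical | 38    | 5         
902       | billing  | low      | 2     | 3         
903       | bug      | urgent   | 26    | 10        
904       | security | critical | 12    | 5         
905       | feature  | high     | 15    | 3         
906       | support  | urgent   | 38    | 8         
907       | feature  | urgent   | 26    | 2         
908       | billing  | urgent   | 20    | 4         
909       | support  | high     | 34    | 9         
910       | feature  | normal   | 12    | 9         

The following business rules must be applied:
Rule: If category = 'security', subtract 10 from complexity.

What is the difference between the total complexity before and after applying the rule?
10

Step 1: Original sum of complexity = 58
Step 2: 1 records have category = 'security'
Step 3: Each affected record changes by -10
Step 4: Total change = 1 × -10 = -10
Step 5: New sum = 58 + -10 = 48
Step 6: Difference = |48 - 58| = 10
        (Sum decreased by 10)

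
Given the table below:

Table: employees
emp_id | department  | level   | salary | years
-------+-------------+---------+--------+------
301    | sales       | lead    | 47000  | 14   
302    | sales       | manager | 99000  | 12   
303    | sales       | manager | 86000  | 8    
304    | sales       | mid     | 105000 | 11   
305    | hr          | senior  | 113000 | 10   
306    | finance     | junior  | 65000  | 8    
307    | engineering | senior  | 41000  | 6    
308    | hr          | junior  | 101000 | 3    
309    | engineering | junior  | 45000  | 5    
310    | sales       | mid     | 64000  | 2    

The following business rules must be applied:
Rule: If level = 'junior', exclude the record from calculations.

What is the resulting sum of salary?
555000

Step 1: Identify records where level = 'junior'
Step 2: The excluded records sum to 211000
Step 3: Original total salary = 766000
Step 4: Remaining total = 766000 - 211000 = 555000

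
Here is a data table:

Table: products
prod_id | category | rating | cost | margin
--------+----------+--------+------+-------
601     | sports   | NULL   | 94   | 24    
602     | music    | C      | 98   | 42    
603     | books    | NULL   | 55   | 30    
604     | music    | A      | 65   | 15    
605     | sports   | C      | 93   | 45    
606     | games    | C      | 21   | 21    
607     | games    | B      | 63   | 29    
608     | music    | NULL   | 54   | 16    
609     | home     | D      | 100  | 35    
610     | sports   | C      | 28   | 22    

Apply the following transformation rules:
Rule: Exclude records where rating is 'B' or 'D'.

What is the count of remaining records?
8

Step 1: Count records to exclude
  - 1 (B) + 1 (D) = 2 records
Step 2: Total records: 10
Step 3: Remaining = 10 - 2 = 8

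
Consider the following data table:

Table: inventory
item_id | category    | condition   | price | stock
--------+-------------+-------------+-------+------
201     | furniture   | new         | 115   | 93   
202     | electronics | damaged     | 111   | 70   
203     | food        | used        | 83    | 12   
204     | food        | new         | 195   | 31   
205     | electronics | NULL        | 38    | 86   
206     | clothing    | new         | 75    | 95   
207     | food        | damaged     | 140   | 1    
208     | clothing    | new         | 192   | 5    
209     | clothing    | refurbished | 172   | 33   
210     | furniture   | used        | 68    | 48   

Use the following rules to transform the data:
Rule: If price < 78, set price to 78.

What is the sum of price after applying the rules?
1242

Step 1: 3 records have price < 78
Step 2: These records originally summed to 181
Step 3: After setting to minimum: 3 × 78 = 234
Step 4: Unaffected records sum: 1008
Step 5: Final sum = 234 + 1008 = 1242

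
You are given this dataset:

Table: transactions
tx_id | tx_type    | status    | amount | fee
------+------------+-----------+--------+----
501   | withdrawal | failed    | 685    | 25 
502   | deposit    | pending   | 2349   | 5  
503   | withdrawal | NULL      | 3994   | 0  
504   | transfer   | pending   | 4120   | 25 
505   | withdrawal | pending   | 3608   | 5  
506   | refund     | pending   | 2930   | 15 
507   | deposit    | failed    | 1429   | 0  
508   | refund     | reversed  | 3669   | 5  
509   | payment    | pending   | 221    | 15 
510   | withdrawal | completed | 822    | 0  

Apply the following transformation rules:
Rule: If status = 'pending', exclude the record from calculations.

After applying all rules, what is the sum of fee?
30

Step 1: Identify records where status = 'pending'
Step 2: The excluded records sum to 65
Step 3: Original total fee = 95
Step 4: Remaining total = 95 - 65 = 30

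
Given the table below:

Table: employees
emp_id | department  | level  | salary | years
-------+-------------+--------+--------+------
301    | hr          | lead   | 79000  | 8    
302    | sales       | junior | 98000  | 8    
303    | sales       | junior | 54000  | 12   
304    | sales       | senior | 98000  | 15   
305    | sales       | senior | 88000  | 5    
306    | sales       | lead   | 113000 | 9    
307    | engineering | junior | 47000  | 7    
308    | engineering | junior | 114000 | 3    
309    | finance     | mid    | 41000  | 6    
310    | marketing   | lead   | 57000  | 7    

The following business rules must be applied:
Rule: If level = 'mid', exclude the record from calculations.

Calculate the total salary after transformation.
748000

Step 1: Identify records where level = 'mid'
Step 2: The excluded records sum to 41000
Step 3: Original total salary = 789000
Step 4: Remaining total = 789000 - 41000 = 748000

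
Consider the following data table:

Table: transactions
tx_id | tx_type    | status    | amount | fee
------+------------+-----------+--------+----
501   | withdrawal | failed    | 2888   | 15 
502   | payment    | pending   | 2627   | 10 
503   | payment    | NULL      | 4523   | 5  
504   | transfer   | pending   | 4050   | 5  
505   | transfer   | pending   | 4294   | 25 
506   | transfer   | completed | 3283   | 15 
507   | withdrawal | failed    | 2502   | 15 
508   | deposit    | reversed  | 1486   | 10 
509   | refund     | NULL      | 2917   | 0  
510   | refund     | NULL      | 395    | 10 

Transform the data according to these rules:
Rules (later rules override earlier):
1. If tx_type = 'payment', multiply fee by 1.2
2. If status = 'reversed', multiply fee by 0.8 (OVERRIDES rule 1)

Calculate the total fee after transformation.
111.0

Step 1: Rule 2 takes priority for records with status = 'reversed'
  - 1 records: 10 × 0.8 = 8.0
Step 2: Rule 1 applies to remaining records with tx_type = 'payment'
  - 2 records: 15 × 1.2 = 18.0
Step 3: Other records unchanged: 85
Step 4: Final sum = 8.0 + 18.0 + 85 = 111.0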